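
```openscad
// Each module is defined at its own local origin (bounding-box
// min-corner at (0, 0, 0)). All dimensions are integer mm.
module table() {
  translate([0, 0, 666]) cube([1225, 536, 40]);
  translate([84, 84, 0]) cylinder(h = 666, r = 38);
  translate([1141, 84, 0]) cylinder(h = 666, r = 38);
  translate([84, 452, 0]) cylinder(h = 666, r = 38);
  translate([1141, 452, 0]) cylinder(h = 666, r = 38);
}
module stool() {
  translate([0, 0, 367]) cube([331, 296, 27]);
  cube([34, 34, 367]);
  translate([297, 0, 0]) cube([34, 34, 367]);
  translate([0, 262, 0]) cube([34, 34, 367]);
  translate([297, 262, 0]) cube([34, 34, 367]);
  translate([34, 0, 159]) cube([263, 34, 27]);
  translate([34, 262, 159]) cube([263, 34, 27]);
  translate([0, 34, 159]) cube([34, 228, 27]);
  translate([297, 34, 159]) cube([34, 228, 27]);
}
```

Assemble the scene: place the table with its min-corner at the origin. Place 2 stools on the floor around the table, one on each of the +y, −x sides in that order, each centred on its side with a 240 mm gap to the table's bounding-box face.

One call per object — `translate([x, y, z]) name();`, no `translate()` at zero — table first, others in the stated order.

table();
translate([447, 776, 0]) stool();
translate([-571, 120, 0]) stool();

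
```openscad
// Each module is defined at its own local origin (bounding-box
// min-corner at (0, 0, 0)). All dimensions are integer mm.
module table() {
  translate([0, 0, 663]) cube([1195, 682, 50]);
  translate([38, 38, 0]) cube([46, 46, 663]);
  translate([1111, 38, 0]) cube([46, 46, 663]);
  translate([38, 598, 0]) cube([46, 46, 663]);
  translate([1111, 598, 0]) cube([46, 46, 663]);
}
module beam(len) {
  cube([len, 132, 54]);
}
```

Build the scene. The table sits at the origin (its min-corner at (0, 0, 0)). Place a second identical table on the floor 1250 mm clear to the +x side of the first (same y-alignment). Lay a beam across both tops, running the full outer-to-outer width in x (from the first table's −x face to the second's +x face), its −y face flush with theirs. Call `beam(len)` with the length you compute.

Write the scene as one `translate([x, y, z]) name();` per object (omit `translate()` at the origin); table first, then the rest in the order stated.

table();
translate([2445, 0, 0]) table();
translate([0, 0, 713]) beam(3640);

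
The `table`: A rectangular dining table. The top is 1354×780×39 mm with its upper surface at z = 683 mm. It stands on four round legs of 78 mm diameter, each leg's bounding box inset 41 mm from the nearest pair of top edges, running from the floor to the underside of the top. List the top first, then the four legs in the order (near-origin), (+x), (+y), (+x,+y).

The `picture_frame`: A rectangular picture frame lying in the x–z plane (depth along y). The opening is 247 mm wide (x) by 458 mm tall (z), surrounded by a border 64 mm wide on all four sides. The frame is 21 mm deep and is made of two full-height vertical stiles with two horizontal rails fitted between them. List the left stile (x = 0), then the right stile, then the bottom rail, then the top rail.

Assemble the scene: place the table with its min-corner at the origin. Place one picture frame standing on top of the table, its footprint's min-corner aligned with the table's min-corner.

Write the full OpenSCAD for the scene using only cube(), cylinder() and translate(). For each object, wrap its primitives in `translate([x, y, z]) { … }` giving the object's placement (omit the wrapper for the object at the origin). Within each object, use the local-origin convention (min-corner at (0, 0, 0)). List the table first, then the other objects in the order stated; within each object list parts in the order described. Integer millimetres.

translate([0, 0, 644]) cube([1354, 780, 39]);
translate([80, 80, 0]) cylinder(h = 644, r = 39);
translate([1274, 80, 0]) cylinder(h = 644, r = 39);
translate([80, 700, 0]) cylinder(h = 644, r = 39);
translate([1274, 700, 0]) cylinder(h = 644, r = 39);
translate([0, 0, 683]) {
  cube([64, 21, 586]);
  translate([311, 0, 0]) cube([64, 21, 586]);
  translate([64, 0, 0]) cube([247, 21, 64]);
  translate([64, 0, 522]) cube([247, 21, 64]);
}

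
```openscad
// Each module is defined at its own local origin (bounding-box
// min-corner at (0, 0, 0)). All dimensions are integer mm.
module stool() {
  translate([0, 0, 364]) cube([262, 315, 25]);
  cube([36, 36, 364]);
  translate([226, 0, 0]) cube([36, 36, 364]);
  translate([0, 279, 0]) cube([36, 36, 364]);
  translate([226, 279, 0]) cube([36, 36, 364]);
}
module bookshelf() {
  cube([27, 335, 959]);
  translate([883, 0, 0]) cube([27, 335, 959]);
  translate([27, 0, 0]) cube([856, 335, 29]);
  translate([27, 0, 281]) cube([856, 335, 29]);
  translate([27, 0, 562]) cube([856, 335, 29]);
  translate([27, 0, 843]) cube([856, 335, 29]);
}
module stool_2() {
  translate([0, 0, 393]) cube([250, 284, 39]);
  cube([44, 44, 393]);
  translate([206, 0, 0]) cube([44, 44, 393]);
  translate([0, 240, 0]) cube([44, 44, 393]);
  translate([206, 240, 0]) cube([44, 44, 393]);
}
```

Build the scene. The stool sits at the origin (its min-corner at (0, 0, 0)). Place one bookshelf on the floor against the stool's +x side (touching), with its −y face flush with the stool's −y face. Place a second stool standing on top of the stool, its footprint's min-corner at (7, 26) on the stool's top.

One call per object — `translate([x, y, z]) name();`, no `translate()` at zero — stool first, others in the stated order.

stool();
translate([262, 0, 0]) bookshelf();
translate([7, 26, 389]) stool_2();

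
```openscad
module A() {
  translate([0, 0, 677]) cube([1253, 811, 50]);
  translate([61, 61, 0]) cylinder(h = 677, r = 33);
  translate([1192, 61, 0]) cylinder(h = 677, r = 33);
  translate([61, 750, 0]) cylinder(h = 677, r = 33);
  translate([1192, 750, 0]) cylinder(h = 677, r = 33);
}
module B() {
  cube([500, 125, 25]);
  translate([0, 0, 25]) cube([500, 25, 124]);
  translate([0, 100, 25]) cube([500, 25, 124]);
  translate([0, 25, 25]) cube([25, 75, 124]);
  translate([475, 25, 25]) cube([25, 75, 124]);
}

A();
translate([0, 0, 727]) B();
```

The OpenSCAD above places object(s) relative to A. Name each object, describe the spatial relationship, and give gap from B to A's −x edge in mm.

A is a table. B is an open box. The open box is on top of the table. The gap from the open box to the table's −x edge is 0 mm.

The open box's min-x is at 0; the table's min-x is 0; gap = 0 mm.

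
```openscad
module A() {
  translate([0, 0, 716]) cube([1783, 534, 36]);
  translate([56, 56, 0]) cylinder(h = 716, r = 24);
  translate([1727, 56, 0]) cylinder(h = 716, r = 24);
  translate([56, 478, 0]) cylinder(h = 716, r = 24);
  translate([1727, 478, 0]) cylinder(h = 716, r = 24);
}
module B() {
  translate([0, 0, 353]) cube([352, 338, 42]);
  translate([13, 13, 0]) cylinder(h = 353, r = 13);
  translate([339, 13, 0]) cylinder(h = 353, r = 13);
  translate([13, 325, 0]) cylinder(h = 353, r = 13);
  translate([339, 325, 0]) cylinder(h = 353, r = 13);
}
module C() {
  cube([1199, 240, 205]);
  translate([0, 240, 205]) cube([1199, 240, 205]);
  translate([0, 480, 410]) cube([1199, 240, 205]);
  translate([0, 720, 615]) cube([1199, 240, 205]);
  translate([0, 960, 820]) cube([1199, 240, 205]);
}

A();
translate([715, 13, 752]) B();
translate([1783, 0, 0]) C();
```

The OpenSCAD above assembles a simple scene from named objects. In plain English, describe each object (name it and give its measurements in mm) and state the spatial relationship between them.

A is a table with a 1783×534 mm rectangular top, 36 mm thick, top surface at z = 752 mm, supported by four round legs of 48 mm diameter, each leg's bounding box inset 32 mm from the nearest pair of top edges, running from the floor.

B is a four-legged stool. The seat is a 352×338×42 mm slab whose top surface is at z = 395 mm; four round legs, each 26 mm in diameter, run from the floor (z = 0) to the underside of the seat, each leg's axis is inset half a diameter from the nearest pair of seat edges (so the leg's bounding box is flush with the corner).

C is a straight staircase of 5 solid steps. Each step is 1199 mm wide (x), 240 mm deep (y, the going) and 205 mm tall (the rise). The first step rests on the floor; each subsequent step sits one going further in +y and one rise higher in +z, directly behind and above the previous step with no overlap.

The stool is on top of the table. The staircase is against the table's +x side, with their −y faces flush.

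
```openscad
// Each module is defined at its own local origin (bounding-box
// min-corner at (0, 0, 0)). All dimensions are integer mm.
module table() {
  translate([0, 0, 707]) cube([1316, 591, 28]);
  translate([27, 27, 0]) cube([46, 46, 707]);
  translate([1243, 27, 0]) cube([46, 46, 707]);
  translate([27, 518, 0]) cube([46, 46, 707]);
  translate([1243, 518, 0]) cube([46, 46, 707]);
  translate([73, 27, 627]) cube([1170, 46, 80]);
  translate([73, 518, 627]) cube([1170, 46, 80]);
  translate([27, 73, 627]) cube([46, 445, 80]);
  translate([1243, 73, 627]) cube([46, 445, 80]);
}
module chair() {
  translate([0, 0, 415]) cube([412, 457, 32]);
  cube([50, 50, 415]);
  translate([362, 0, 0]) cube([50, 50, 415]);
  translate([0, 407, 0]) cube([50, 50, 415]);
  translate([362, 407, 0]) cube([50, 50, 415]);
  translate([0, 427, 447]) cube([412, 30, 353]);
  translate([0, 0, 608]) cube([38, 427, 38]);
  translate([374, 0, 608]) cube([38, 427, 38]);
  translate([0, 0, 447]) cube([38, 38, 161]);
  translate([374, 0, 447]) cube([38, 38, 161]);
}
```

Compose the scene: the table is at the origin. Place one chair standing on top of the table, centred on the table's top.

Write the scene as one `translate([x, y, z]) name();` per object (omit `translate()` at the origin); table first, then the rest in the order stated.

table();
translate([452, 67, 735]) chair();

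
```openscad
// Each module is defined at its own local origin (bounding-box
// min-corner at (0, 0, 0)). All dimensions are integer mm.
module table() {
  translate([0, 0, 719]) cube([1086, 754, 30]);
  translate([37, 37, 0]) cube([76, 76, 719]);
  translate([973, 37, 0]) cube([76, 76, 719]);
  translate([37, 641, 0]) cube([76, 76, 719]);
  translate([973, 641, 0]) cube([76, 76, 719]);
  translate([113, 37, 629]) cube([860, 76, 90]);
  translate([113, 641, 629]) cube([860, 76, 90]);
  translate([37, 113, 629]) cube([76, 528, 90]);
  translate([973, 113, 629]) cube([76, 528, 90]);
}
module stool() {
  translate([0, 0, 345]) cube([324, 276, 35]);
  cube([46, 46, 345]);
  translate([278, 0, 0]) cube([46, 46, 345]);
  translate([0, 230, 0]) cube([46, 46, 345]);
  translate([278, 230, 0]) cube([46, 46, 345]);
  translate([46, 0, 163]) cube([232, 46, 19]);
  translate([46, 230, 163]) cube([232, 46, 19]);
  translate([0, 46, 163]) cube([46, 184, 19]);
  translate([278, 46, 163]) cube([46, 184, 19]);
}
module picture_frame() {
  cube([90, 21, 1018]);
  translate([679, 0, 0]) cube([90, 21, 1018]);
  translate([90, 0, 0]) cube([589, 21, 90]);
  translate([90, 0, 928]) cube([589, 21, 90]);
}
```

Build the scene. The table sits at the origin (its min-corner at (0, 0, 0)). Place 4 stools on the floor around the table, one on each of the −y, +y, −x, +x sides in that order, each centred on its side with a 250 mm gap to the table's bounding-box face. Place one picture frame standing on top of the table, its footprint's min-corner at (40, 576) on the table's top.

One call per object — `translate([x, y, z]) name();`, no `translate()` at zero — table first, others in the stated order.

table();
translate([381, -526, 0]) stool();
translate([381, 1004, 0]) stool();
translate([-574, 239, 0]) stool();
translate([1336, 239, 0]) stool();
translate([40, 576, 749]) picture_frame();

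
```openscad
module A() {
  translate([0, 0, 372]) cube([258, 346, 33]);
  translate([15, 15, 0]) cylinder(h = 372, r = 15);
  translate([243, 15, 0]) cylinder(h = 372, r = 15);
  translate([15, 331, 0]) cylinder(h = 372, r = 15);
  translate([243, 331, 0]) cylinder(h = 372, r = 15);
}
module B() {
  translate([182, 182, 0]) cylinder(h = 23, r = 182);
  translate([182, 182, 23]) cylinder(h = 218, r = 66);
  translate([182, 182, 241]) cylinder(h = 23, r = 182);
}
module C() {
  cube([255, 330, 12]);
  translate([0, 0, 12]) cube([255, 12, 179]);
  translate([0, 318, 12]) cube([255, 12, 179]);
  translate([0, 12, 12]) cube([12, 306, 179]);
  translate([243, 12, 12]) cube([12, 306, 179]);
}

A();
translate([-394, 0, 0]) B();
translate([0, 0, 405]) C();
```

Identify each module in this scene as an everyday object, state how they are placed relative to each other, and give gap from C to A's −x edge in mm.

The open box's min-x is at 0; the stool's min-x is 0; gap = 0 mm.

A is a stool. B is a spool. C is an open box. The spool is on the floor beside the stool on its −x side. The open box is on top of the stool. The gap from the open box to the stool's −x edge is 0 mm.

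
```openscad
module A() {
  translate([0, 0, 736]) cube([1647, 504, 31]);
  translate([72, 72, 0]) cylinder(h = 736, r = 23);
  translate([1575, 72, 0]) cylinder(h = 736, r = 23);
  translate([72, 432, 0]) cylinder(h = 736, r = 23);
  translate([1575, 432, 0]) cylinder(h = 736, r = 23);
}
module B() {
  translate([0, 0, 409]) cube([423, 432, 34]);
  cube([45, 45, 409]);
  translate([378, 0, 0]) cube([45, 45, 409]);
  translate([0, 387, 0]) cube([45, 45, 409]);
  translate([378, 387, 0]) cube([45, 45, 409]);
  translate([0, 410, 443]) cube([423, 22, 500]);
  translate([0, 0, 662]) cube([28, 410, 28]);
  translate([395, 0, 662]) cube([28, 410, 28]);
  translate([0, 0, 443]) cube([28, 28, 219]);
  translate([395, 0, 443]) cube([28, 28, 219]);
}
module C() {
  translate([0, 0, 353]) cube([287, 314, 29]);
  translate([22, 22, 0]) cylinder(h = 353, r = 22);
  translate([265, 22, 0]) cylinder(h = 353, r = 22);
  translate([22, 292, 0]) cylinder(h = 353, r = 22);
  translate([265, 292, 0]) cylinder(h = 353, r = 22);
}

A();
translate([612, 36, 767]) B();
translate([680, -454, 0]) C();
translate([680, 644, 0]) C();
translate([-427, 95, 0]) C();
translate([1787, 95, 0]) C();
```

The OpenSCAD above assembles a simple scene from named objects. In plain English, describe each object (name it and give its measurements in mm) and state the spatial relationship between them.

A is a table: top 1647 mm (x) × 504 mm (y), 31 mm thick, upper face at z = 767 mm, on four round legs of 46 mm diameter, each leg's bounding box inset 49 mm from the nearest pair of top edges, running from z = 0 to the bottom of the top.

B is a chair. The seat is a 423×432×34 mm slab with its top at z = 443 mm, on four 45×45 mm corner legs (flush with the seat edges, standing on z = 0). A flat backrest 22 mm thick, 500 mm tall, spans the full seat width and rises from the seat top along its +y edge, rear face flush with the rear of the seat. Two armrests of 28×28 mm section run along each side from the seat's front edge to the front of the backrest, top faces 247 mm above the seat top and outer faces flush with the seat's x-edges; a 28×28 mm post under the front of each armrest stands on the seat at the front corner.

C is a simple wooden stool: a rectangular seat 287 mm (x) by 314 mm (y), 29 mm thick, top face at z = 382 mm, on four round legs, each 44 mm in diameter. The legs rest on z = 0, each leg's axis is inset half a diameter from the nearest pair of seat edges (so the leg's bounding box is flush with the corner).

The chair is on top of the table, centred. Four stools sit around the table at the −y, +y, −x, +x sides.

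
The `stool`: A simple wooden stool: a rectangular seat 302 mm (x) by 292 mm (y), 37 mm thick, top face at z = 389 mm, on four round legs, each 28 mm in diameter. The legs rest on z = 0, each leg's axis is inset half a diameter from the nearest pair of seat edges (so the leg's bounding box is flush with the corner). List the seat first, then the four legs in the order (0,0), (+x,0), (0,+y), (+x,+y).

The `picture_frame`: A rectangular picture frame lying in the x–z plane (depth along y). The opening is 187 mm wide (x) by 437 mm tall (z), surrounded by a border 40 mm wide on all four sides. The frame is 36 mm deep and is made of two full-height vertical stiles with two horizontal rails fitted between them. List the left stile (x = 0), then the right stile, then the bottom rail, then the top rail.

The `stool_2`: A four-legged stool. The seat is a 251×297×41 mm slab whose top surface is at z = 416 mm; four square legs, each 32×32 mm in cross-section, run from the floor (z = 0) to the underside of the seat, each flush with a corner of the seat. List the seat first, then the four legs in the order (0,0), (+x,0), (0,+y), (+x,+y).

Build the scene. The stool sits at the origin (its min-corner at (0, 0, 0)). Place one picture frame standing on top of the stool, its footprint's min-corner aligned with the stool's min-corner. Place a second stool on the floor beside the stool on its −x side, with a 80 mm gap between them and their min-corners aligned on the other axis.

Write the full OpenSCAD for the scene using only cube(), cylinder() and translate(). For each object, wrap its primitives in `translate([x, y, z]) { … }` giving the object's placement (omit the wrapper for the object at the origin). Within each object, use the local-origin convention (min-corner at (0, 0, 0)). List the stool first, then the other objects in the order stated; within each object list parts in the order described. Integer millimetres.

translate([0, 0, 352]) cube([302, 292, 37]);
translate([14, 14, 0]) cylinder(h = 352, r = 14);
translate([288, 14, 0]) cylinder(h = 352, r = 14);
translate([14, 278, 0]) cylinder(h = 352, r = 14);
translate([288, 278, 0]) cylinder(h = 352, r = 14);
translate([0, 0, 389]) {
  cube([40, 36, 517]);
  translate([227, 0, 0]) cube([40, 36, 517]);
  translate([40, 0, 0]) cube([187, 36, 40]);
  translate([40, 0, 477]) cube([187, 36, 40]);
}
translate([-331, 0, 0]) {
  translate([0, 0, 375]) cube([251, 297, 41]);
  cube([32, 32, 375]);
  translate([219, 0, 0]) cube([32, 32, 375]);
  translate([0, 265, 0]) cube([32, 32, 375]);
  translate([219, 265, 0]) cube([32, 32, 375]);
}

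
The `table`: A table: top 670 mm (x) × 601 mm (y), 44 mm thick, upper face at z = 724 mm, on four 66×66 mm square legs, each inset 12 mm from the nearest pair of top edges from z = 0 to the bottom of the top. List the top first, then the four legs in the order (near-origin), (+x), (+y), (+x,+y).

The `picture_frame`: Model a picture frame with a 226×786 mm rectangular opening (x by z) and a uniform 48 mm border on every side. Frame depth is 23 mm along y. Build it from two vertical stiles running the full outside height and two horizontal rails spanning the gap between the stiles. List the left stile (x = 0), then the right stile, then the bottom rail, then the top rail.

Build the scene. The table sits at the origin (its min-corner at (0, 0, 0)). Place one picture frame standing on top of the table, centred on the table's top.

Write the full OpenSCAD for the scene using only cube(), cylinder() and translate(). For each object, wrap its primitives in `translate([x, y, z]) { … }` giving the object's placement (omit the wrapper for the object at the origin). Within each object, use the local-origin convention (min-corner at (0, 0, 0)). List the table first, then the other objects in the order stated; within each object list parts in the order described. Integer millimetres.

translate([0, 0, 680]) cube([670, 601, 44]);
translate([12, 12, 0]) cube([66, 66, 680]);
translate([592, 12, 0]) cube([66, 66, 680]);
translate([12, 523, 0]) cube([66, 66, 680]);
translate([592, 523, 0]) cube([66, 66, 680]);
translate([174, 289, 724]) {
  cube([48, 23, 882]);
  translate([274, 0, 0]) cube([48, 23, 882]);
  translate([48, 0, 0]) cube([226, 23, 48]);
  translate([48, 0, 834]) cube([226, 23, 48]);
}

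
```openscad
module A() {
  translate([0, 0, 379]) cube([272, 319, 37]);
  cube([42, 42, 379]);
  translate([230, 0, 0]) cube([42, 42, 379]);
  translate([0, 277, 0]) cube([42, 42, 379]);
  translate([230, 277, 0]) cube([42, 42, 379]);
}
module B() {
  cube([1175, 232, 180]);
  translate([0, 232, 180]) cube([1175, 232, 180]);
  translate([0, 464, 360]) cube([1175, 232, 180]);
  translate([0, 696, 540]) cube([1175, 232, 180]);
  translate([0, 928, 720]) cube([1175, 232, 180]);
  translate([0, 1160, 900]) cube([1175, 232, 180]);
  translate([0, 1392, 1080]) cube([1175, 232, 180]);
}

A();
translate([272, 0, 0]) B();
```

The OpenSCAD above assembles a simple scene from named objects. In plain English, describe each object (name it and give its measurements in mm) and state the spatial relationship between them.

A is a simple wooden stool: a rectangular seat 272 mm (x) by 319 mm (y), 37 mm thick, top face at z = 416 mm, on four square legs, each 42×42 mm in cross-section. The legs rest on z = 0, each flush with a corner of the seat.

B is a run of 7 identical solid stair steps. Each tread is 1175×232 mm and each step block is 180 mm high. Step 1 rests on the floor; step k is offset from step 1 by (k−1)×232 mm in y and (k−1)×180 mm in z.

The staircase is against the stool's +x side, with their −y faces flush.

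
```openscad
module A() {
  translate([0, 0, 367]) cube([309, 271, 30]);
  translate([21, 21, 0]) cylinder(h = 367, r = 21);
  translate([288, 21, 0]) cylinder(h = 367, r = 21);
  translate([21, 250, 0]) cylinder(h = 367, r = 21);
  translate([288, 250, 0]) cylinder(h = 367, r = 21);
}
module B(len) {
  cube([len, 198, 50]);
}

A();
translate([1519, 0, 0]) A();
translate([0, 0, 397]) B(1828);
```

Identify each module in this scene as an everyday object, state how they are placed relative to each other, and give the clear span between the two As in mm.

A is a stool. B is a beam. A beam spans the tops of two stools. The clear span between the two stools is 1210 mm.

Second stool starts at x = 1519; first ends at x = 309; clear span = 1519 − 309 = 1210 mm.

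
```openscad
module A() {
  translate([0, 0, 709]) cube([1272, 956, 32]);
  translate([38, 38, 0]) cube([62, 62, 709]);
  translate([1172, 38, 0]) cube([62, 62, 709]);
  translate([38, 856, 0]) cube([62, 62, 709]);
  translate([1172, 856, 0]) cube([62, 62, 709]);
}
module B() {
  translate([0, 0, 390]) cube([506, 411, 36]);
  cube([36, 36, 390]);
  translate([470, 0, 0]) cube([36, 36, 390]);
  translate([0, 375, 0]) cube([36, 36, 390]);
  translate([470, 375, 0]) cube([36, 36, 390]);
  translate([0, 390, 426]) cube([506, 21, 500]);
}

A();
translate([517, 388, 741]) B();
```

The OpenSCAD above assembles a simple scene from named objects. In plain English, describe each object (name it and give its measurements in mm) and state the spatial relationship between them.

A is a rectangular dining table. The top is 1272×956×32 mm with its upper surface at z = 741 mm. It stands on four 62×62 mm square legs, each inset 38 mm from the nearest pair of top edges, running from the floor to the underside of the top.

B is a chair: 506×411 mm seat, 36 mm thick, top at z = 426 mm, on four 36 mm square corner legs flush with the seat edges. A 21 mm thick backrest slab spans the full seat width, extending 500 mm above the seat top, its back face flush with the seat's +y edge.

The chair is on top of the table.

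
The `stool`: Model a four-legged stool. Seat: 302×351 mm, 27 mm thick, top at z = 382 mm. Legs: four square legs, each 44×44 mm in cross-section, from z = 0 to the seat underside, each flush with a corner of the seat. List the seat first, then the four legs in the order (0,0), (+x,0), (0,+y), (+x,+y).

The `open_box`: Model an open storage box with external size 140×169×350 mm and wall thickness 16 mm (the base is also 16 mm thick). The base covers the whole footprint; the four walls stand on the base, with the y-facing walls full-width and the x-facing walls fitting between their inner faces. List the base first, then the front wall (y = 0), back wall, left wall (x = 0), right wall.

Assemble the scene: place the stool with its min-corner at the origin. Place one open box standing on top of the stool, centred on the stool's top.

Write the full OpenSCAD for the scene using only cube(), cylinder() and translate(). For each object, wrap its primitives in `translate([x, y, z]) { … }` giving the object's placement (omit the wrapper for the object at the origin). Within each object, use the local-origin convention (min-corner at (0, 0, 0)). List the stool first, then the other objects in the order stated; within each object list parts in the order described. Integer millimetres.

translate([0, 0, 355]) cube([302, 351, 27]);
cube([44, 44, 355]);
translate([258, 0, 0]) cube([44, 44, 355]);
translate([0, 307, 0]) cube([44, 44, 355]);
translate([258, 307, 0]) cube([44, 44, 355]);
translate([81, 91, 382]) {
  cube([140, 169, 16]);
  translate([0, 0, 16]) cube([140, 16, 334]);
  translate([0, 153, 16]) cube([140, 16, 334]);
  translate([0, 16, 16]) cube([16, 137, 334]);
  translate([124, 16, 16]) cube([16, 137, 334]);
}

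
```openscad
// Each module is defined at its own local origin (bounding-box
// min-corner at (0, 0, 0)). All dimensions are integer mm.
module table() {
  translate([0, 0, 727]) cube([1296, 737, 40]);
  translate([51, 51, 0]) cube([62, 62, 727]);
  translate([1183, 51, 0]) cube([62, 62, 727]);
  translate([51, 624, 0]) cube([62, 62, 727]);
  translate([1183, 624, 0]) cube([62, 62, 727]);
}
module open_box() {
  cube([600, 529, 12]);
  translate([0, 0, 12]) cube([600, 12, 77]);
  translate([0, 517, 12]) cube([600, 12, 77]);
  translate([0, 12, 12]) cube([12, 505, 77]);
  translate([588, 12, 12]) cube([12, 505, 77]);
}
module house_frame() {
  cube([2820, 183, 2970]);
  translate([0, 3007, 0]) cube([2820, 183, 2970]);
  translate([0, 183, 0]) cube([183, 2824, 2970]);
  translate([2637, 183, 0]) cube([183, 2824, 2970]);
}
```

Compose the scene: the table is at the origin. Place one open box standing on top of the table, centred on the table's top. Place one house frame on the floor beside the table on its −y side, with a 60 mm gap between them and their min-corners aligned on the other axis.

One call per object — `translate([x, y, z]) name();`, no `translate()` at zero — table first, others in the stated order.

table();
translate([348, 104, 767]) open_box();
translate([0, -3250, 0]) house_frame();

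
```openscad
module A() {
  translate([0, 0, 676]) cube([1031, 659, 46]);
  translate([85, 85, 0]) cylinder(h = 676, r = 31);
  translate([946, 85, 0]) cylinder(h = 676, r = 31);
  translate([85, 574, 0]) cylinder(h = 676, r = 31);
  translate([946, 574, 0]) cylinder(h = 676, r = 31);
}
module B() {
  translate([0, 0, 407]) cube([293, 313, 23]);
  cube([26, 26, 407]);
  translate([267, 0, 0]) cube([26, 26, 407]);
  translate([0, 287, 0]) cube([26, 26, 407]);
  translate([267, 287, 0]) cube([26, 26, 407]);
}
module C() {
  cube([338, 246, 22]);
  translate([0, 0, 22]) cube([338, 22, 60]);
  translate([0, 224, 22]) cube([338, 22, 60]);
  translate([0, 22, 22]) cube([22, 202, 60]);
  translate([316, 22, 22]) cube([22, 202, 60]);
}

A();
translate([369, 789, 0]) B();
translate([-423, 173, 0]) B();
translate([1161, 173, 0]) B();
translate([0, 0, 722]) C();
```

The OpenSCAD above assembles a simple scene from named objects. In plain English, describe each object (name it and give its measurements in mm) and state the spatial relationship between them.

A is a table with a 1031×659 mm rectangular top, 46 mm thick, top surface at z = 722 mm, supported by four round legs of 62 mm diameter, each leg's bounding box inset 54 mm from the nearest pair of top edges, running from the floor.

B is a simple wooden stool: a rectangular seat 293 mm (x) by 313 mm (y), 23 mm thick, top face at z = 430 mm, on four square legs, each 26×26 mm in cross-section. The legs rest on z = 0, each flush with a corner of the seat.

C is an open-topped rectangular box: outside dimensions 338×246×82 mm, with a uniform wall and base thickness of 22 mm. The base is a full 338×246 slab on the floor; four walls sit on top of the base. The front and back walls (the −y and +y sides) span the full width; the two side walls fit between them.

Three stools sit around the table at the +y, −x, +x sides. The open box is on top of the table.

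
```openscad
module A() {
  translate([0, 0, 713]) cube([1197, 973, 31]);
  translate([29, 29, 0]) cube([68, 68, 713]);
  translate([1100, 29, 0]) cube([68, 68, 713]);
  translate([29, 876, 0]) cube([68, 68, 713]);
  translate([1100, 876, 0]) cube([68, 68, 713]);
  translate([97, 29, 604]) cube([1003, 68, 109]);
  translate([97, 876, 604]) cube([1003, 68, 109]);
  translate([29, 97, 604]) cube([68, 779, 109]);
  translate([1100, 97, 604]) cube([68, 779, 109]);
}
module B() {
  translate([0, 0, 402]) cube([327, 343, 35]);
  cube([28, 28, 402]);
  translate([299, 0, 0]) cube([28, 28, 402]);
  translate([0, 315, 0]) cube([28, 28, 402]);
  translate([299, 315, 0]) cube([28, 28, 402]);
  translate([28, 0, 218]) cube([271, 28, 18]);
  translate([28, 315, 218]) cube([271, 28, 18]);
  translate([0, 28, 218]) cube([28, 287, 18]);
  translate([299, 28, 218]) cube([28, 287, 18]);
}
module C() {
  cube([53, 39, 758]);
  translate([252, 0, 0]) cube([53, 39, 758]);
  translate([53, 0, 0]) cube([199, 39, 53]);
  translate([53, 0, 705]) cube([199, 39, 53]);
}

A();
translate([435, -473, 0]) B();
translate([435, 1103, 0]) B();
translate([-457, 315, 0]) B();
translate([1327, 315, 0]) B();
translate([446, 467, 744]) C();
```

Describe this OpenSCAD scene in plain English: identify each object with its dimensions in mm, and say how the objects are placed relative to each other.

A is a table: top 1197 mm (x) × 973 mm (y), 31 mm thick, upper face at z = 744 mm, on four 68×68 mm square legs, each inset 29 mm from the nearest pair of top edges, running from z = 0 to the bottom of the top. Four apron rails, 68 mm thick and 109 mm tall, run between adjacent legs with their top edges flush with the underside of the top and their outer faces flush with the legs' outer faces.

B is a simple wooden stool: a rectangular seat 327 mm (x) by 343 mm (y), 35 mm thick, top face at z = 437 mm, on four square legs, each 28×28 mm in cross-section. The legs rest on z = 0, each flush with a corner of the seat. Four stretchers, 28 mm wide and 18 mm tall, connect adjacent legs with their undersides at z = 218 mm, each running between the inner faces of the legs it joins and aligned with the legs' outer faces on the other axis.

C is a rectangular picture frame lying in the x–z plane (depth along y). The opening is 199 mm wide (x) by 652 mm tall (z), surrounded by a border 53 mm wide on all four sides. The frame is 39 mm deep and is made of two full-height vertical stiles with two horizontal rails fitted between them.

Four stools sit around the table at the −y, +y, −x, +x sides. The picture frame is on top of the table, centred.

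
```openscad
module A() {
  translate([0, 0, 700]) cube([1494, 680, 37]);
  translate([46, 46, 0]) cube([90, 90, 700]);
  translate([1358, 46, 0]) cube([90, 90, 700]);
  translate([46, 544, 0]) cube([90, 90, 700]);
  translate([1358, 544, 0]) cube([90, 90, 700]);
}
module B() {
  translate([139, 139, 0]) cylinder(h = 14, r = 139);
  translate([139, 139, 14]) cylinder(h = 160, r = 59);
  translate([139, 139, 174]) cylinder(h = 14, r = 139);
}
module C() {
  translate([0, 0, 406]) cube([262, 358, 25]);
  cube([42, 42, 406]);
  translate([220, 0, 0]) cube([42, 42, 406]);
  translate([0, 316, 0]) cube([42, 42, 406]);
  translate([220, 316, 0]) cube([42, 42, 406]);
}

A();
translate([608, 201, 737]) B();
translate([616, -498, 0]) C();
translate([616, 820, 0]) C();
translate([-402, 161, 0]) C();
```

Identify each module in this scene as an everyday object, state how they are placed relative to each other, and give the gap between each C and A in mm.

Each stool's nearest face is 140 mm from the table's bounding box.

A is a table. B is a spool. C is a stool. The spool is on top of the table, centred. Three stools sit around the table at the −y, +y, −x sides. The gap between each stool and the table is 140 mm.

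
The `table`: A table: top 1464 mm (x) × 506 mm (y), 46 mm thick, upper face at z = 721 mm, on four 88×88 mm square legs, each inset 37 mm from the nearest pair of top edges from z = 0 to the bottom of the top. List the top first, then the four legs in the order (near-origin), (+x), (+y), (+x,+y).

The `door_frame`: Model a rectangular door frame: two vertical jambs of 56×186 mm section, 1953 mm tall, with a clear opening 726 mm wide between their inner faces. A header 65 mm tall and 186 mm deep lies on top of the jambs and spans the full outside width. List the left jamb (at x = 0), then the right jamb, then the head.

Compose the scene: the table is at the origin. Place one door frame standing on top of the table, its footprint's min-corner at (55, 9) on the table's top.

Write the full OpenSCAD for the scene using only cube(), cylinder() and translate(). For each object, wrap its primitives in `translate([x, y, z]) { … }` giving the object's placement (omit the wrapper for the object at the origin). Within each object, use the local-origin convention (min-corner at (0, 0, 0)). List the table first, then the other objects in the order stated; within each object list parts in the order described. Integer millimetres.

translate([0, 0, 675]) cube([1464, 506, 46]);
translate([37, 37, 0]) cube([88, 88, 675]);
translate([1339, 37, 0]) cube([88, 88, 675]);
translate([37, 381, 0]) cube([88, 88, 675]);
translate([1339, 381, 0]) cube([88, 88, 675]);
translate([55, 9, 721]) {
  cube([56, 186, 1953]);
  translate([782, 0, 0]) cube([56, 186, 1953]);
  translate([0, 0, 1953]) cube([838, 186, 65]);
}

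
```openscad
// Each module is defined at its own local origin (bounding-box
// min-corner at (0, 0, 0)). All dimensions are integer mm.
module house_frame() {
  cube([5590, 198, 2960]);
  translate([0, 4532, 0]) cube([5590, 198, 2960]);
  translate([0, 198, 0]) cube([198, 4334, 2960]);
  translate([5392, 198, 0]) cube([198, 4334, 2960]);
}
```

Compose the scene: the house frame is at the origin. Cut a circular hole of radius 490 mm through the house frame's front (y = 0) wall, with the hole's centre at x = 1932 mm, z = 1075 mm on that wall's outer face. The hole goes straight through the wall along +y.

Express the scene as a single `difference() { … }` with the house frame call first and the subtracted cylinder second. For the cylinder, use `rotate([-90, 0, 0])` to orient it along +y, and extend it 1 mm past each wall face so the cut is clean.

difference() {
  house_frame();
  translate([1932, -1, 1075]) rotate([-90, 0, 0]) cylinder(h = 200, r = 490);
}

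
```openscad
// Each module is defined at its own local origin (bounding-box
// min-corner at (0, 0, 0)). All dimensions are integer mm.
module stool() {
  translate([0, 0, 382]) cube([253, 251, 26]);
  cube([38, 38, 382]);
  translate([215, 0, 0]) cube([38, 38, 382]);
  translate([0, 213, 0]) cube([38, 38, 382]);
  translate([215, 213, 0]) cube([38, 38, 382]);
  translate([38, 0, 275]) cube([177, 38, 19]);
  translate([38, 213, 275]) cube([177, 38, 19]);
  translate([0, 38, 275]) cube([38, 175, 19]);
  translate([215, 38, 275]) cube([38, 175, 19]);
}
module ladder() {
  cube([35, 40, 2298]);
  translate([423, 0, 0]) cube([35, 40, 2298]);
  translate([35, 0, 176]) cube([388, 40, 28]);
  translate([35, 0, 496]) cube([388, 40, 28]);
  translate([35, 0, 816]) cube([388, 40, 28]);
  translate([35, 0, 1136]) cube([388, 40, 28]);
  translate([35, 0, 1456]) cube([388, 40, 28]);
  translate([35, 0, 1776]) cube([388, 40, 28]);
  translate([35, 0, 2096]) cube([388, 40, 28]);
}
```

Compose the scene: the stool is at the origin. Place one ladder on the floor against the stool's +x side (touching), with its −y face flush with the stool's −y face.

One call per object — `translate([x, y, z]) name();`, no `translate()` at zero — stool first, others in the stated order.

stool();
translate([253, 0, 0]) ladder();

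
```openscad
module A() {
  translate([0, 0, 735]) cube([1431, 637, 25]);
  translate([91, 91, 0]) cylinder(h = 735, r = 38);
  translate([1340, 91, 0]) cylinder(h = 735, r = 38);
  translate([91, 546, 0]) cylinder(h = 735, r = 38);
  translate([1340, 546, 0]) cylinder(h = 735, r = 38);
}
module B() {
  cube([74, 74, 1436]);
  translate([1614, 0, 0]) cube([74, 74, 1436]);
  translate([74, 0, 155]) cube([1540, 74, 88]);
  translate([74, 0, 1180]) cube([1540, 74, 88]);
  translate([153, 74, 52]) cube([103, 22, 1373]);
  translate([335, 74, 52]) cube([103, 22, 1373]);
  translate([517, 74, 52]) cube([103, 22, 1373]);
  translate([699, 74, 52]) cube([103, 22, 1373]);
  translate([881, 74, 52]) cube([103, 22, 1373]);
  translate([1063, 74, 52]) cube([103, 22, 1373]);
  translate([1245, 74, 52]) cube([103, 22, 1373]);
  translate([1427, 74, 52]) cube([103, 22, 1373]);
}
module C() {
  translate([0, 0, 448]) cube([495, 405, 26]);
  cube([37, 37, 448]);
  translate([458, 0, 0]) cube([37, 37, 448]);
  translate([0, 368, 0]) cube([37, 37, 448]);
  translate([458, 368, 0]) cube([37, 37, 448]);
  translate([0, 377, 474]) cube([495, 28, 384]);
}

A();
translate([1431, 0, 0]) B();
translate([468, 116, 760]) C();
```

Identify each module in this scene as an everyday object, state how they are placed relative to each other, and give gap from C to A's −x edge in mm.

The chair's min-x is at 468; the table's min-x is 0; gap = 468 mm.

A is a table. B is a fence section. C is a chair. The fence section is against the table's +x side, with their −y faces flush. The chair is on top of the table, centred. The gap from the chair to the table's −x edge is 468 mm.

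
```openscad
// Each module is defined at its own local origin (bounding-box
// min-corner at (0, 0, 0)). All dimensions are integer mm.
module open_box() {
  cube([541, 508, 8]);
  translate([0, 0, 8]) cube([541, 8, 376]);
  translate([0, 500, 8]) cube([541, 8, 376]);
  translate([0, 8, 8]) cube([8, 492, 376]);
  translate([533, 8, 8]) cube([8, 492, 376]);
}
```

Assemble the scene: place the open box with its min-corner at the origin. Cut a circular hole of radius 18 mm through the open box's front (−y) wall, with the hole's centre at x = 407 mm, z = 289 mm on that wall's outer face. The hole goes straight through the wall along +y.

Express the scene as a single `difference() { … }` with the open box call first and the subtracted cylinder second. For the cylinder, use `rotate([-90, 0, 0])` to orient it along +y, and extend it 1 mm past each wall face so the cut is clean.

difference() {
  open_box();
  translate([407, -1, 289]) rotate([-90, 0, 0]) cylinder(h = 10, r = 18);
}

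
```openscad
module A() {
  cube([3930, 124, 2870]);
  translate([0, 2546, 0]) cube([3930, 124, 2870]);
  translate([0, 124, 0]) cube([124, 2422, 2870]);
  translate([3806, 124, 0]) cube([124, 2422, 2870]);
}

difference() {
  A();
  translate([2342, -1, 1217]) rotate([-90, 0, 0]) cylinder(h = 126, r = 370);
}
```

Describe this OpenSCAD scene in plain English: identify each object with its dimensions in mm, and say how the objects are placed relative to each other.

A is a box-shaped house frame (walls only): outside footprint 3930×2670 mm, wall height 2870 mm, wall thickness 124 mm. The two y-facing walls run the full x-width; the two x-facing walls fit between the inner faces of the y-facing walls.

The house frame has a circular hole of radius 370 mm through its front wall, centred at (x = 2342, z = 1217).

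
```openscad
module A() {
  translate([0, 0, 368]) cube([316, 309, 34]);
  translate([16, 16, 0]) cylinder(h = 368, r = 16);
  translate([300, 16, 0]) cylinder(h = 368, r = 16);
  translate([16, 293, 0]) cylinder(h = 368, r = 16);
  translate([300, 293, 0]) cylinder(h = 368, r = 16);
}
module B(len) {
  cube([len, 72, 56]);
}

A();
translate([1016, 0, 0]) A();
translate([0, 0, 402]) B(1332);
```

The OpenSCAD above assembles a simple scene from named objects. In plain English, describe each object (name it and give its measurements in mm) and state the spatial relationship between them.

A is a simple wooden stool: a rectangular seat 316 mm (x) by 309 mm (y), 34 mm thick, top face at z = 402 mm, on four round legs, each 32 mm in diameter. The legs rest on z = 0, each leg's axis is inset half a diameter from the nearest pair of seat edges (so the leg's bounding box is flush with the corner).

B is a rectangular beam 1332 mm long (x), 72 mm deep (y), 56 mm thick (z).

The beam spans the tops of two stools placed 700 mm apart, resting at z = 402 mm.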